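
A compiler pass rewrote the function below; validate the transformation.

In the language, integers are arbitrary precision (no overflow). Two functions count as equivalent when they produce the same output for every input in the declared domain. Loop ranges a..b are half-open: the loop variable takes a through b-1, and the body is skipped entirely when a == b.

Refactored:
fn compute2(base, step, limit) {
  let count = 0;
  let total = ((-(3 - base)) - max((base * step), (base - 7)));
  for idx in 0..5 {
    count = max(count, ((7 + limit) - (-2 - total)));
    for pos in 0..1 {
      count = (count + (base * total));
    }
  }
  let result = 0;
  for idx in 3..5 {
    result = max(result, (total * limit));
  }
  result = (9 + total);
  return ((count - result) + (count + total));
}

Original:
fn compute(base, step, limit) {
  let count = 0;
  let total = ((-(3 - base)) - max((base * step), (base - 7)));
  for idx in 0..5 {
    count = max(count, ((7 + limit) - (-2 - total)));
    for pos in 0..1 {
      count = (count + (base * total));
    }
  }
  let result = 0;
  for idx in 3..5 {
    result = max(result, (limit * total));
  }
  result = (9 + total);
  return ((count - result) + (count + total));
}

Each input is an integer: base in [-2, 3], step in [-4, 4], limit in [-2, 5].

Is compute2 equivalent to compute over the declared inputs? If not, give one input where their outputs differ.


Equivalent — the differences include same computation, different form, yet no declared input distinguishes the two.
Spot check at base=2, step=4, limit=3 — compute: count becomes 0; next total becomes -9; next at idx=0:; next count becomes 3; next at pos=0:; next count becomes -15; next at idx=1:; next count becomes 3; next at pos=0:; next count becomes -15; next at idx=2:; next count becomes 3; next at pos=0:; next count becomes -15; next at idx=3:; next count becomes 3; next at pos=0:; next count becomes -15; next at idx=4:; next count becomes 3; next at pos=0:; next count becomes -15; next result becomes 0; next at idx=3:; next result becomes 0; next at idx=4:; next result becomes 0; next result becomes 0; next final value -39. compute2: count becomes 0; next total becomes -9; next at idx=0:; next count becomes 3; next at pos=0:; next count becomes -15; next at idx=1:; next count becomes 3; next at pos=0:; next count becomes -15; next at idx=2:; next count becomes 3; next at pos=0:; next count becomes -15; next at idx=3:; next count becomes 3; next at pos=0:; next count becomes -15; next at idx=4:; next count becomes 3; next at pos=0:; next count becomes -15; next result becomes 0; next at idx=3:; next result becomes 0; next at idx=4:; next result becomes 0; next result becomes 0; next final value -39. Both give -39.
Across all 432 domain points the two functions coincide.
verdict: equivalent


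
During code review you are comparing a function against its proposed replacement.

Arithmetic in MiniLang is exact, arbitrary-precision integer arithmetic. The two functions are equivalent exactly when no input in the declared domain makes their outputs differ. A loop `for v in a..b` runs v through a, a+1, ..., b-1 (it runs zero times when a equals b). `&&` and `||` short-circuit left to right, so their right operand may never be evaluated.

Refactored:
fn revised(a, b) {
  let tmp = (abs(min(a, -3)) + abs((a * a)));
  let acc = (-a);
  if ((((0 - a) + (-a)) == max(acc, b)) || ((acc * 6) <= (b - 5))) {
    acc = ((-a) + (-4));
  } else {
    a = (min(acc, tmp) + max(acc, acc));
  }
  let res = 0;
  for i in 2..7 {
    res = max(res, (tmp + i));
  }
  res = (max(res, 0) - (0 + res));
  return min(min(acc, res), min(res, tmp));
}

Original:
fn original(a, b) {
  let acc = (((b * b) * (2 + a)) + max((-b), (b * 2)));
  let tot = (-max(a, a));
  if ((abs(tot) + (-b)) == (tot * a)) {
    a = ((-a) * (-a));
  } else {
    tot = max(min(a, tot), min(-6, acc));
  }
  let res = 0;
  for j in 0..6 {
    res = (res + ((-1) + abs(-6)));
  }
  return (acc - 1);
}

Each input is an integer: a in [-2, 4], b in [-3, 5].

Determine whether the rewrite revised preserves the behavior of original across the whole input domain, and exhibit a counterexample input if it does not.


On input a=-2, b=-3, original returns 2 while revised returns 0.
verdict: not equivalent; witness: a=-2, b=-3


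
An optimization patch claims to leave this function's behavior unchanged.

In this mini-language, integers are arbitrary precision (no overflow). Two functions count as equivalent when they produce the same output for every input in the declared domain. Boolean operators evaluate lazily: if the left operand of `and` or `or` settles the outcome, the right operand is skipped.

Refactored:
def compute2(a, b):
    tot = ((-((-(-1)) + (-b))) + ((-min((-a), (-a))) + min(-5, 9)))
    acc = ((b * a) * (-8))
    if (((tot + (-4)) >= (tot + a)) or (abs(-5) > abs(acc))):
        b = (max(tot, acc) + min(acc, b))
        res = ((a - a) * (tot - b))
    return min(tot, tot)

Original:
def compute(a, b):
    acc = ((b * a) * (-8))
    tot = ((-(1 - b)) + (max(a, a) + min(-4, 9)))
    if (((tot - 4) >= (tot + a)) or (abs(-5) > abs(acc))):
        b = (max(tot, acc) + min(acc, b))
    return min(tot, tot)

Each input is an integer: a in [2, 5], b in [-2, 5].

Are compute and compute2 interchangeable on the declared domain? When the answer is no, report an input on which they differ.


Input a=2, b=-2: -5 from compute versus -6 from compute2.
verdict: not equivalent; witness: a=2, b=-2


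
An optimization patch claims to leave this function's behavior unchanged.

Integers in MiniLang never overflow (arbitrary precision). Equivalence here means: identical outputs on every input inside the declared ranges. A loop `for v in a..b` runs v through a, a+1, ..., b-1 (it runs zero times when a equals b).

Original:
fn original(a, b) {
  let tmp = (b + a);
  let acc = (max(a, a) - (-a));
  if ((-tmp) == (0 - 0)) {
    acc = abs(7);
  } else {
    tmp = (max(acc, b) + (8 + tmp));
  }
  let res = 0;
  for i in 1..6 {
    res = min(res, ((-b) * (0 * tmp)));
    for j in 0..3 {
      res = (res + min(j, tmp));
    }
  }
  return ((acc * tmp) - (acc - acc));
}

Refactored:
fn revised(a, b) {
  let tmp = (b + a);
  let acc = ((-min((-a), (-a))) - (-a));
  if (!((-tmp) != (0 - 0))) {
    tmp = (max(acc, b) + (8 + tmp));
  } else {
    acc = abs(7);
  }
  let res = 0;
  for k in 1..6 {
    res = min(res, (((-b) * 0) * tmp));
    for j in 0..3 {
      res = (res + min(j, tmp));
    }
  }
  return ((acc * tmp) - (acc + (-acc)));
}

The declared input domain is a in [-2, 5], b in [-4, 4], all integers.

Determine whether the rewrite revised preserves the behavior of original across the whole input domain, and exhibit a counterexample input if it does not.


On input a=-2, b=-4, original returns 8 while revised returns -42.
verdict: not equivalent; witness: a=-2, b=-4


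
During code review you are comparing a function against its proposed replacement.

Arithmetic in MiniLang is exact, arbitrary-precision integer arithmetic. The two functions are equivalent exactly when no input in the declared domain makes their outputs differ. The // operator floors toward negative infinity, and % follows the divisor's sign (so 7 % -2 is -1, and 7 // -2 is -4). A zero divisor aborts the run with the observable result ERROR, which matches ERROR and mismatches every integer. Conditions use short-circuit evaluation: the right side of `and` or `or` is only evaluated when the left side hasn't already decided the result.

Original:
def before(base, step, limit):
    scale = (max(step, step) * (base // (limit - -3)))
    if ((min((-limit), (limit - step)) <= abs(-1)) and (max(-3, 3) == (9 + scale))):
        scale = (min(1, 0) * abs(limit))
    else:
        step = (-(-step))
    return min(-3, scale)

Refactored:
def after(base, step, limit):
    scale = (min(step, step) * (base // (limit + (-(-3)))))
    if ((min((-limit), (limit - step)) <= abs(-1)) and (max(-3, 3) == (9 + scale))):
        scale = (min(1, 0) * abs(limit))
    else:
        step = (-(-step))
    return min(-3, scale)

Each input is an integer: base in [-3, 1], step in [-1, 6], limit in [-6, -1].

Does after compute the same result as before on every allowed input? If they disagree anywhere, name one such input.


Equivalent. Although `max(step, step)` became `min(step, step)`, no input in the stated domain can expose it.
Sweeping the whole domain (240 inputs) finds no disagreement.
One worked example (base=-2, step=6, limit=-6) — before: scale = 0; ((min((-limit), (limit - step)) <= abs(-1)) and (max(-3, 3) == (9 + scale))) -> false; step = 6; return -3; after: scale = 0; ((min((-limit), (limit - step)) <= abs(-1)) and (max(-3, 3) == (9 + scale))) -> false; step = 6; return -3; agreement on -3.
verdict: equivalent


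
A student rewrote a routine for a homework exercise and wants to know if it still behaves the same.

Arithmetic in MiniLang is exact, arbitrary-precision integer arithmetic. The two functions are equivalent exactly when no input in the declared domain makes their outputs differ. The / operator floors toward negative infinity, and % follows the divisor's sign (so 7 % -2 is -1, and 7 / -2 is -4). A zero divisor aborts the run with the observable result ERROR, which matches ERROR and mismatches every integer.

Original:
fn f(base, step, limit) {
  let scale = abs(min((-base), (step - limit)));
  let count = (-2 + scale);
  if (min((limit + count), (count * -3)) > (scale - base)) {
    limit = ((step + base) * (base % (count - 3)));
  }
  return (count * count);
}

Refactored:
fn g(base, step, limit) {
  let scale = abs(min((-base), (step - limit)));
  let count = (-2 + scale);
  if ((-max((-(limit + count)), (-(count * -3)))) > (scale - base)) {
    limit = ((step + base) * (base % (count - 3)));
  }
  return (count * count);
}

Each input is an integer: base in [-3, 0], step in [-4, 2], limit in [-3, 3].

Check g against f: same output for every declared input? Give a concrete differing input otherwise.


This is a faithful refactor — min/max/abs usage differs, but the computed results match everywhere.
One worked example (base=0, step=1, limit=-2) — f: scale=0, then count=-2, then (min((limit + count), (count * -3)) > (scale - base)) is false, then returns 4; g: scale=0, then count=-2, then ((-max((-(limit + count)), (-(count * -3)))) > (scale - base)) is false, then returns 4; agreement on 4.
Checked all 196 inputs in the declared domain: the outputs agree on every one.
verdict: equivalent


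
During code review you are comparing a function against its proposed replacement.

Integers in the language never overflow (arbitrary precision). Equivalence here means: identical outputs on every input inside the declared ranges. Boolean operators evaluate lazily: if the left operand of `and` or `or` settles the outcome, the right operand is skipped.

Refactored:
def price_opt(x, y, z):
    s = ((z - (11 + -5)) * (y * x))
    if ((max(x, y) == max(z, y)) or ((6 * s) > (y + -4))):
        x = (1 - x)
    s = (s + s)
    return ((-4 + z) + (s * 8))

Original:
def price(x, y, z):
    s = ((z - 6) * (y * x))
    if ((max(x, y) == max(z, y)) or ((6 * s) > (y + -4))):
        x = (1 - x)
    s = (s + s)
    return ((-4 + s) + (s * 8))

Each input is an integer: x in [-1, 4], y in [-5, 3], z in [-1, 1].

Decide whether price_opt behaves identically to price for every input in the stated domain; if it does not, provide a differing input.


At x=-1, y=-5, z=-1: price gives -634, price_opt gives -565.
verdict: not equivalent; witness: x=-1, y=-5, z=-1


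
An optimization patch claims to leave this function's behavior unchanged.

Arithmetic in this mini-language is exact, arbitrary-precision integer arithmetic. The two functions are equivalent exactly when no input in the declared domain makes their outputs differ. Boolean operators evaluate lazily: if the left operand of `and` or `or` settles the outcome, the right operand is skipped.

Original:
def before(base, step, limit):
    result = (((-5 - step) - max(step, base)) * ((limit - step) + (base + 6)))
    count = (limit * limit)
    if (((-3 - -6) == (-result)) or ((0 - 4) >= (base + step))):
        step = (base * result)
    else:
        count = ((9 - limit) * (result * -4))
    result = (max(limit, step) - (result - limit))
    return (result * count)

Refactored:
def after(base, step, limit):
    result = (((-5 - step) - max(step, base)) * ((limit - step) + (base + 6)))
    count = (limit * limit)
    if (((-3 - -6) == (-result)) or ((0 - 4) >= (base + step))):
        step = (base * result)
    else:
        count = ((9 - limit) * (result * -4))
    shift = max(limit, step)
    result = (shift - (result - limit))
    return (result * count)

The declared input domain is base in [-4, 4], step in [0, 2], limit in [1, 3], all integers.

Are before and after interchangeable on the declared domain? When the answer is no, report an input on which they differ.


Changes here: local variable names differ, statement counts differ; the full 81-point sweep finds no disagreement.
verdict: equivalent


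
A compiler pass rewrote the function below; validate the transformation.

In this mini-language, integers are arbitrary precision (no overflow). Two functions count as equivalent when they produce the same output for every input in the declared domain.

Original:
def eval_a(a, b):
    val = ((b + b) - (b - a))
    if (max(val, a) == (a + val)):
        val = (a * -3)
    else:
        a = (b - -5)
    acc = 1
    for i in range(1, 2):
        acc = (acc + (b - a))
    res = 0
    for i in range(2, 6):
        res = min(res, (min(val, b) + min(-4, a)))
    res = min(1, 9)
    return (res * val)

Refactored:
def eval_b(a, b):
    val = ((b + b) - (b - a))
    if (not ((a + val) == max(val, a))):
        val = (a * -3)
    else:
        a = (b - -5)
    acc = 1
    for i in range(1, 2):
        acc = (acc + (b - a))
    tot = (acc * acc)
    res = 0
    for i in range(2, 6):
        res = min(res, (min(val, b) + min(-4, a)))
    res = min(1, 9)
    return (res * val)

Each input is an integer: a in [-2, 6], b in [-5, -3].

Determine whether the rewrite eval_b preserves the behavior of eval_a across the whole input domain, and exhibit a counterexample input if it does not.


These are not equivalent — on a=-2, b=-5 the outputs split (-7 vs 6).
eval_a: val = -7; (max(val, a) == (a + val)) -> false; a = 0; acc = 1; [i=1]; acc = -4; res = 0; [i=2]; res = -11; [i=3]; res = -11; [i=4]; res = -11; [i=5]; res = -11; res = 1; return -7
eval_b: val = -7; (not ((a + val) == max(val, a))) -> true; val = 6; acc = 1; [i=1]; acc = -2; tot = 4; res = 0; [i=2]; res = -9; [i=3]; res = -9; [i=4]; res = -9; [i=5]; res = -9; res = 1; return 6
verdict: not equivalent; witness: a=-2, b=-5


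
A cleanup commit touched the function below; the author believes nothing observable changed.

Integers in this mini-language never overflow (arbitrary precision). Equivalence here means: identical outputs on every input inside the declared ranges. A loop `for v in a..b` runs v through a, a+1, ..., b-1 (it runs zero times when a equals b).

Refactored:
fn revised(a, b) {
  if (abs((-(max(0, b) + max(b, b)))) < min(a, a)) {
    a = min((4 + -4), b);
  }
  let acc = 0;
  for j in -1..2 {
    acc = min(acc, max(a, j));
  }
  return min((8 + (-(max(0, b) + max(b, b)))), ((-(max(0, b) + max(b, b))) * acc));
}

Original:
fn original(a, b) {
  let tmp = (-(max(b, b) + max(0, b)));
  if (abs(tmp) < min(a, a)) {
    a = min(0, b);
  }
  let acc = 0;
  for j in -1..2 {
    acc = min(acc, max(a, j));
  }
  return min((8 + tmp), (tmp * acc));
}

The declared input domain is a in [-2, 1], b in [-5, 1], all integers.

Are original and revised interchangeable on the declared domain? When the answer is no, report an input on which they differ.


This is a faithful refactor — min/max/abs usage differs, plus arithmetic usage differs, plus constant usage differs, plus local variable names differ, plus statement counts differ, but the computed results match everywhere.
Spot check at a=1, b=-4 — original: tmp becomes 4; next (abs(tmp) < min(a, a)) evaluates to false; next acc becomes 0; next at j=-1:; next acc becomes 0; next at j=0:; next acc becomes 0; next at j=1:; next acc becomes 0; next final value 0. revised: (abs((-(max(0, b) + max(b, b)))) < min(a, a)) evaluates to false; next acc becomes 0; next at j=-1:; next acc becomes 0; next at j=0:; next acc becomes 0; next at j=1:; next acc becomes 0; next final value 0. Both give 0.
Checked all 28 inputs in the declared domain: the outputs agree on every one.
verdict: equivalent


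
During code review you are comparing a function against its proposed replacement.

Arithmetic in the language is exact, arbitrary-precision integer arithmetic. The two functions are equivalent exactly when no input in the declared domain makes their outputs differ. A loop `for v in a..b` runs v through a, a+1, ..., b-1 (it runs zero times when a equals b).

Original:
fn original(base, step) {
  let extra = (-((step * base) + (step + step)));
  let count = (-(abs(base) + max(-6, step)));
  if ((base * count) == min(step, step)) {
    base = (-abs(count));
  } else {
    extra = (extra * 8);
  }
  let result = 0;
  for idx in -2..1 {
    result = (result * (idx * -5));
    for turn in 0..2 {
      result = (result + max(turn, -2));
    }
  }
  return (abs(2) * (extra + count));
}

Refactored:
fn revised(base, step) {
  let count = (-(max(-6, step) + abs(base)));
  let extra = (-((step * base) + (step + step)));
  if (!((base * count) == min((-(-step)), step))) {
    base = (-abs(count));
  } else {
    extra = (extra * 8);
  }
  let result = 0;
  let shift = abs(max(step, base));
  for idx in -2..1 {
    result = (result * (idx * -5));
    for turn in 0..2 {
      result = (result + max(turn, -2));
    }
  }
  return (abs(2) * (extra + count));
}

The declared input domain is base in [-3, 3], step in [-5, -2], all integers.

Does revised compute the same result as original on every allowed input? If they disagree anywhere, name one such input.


Try base=-3, step=-5.
original: extra = -5; count = 2; ((base * count) == min(step, step)) -> false; extra = -40; result = 0; [idx=-2]; result = 0; [turn=0]; result = 0; [turn=1]; result = 1; [idx=-1]; result = 5; [turn=0]; result = 5; [turn=1]; result = 6; [idx=0]; result = 0; [turn=0]; result = 0; [turn=1]; result = 1; return -76
revised: count = 2; extra = -5; (!((base * count) == min((-(-step)), step))) -> true; base = -2; result = 0; shift = 2; [idx=-2]; result = 0; [turn=0]; result = 0; [turn=1]; result = 1; [idx=-1]; result = 5; [turn=0]; result = 5; [turn=1]; result = 6; [idx=0]; result = 0; [turn=0]; result = 0; [turn=1]; result = 1; return -6
-76 and -6 differ, so these are not the same function on this domain.
verdict: not equivalent; witness: base=-3, step=-5


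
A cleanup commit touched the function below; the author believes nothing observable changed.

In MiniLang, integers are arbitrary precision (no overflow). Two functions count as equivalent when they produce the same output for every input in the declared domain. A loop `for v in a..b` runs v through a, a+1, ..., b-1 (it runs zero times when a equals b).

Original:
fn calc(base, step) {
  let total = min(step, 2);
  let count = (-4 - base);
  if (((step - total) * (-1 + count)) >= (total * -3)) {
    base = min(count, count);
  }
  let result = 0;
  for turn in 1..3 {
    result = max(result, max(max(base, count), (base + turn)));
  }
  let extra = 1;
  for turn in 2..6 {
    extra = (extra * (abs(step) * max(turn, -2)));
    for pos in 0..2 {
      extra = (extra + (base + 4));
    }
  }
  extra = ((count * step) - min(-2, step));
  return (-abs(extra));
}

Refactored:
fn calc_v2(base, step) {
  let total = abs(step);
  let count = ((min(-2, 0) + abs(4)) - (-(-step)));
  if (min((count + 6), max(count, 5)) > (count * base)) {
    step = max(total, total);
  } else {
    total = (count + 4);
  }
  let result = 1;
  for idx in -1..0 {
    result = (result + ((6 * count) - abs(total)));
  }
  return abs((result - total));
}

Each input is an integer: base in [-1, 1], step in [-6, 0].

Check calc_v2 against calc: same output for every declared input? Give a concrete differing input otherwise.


There is a counterexample at base=-1, step=-6: -24 on one side, 37 on the other.
calc: total := -6 | count := -3 | (((step - total) * (-1 + count)) >= (total * -3)): false | result := 0 | iter turn=1: | result := 0 | iter turn=2: | result := 1 | extra := 1 | iter turn=2: | extra := 12 | iter pos=0: | extra := 15 | iter pos=1: | extra := 18 | iter turn=3: | extra := 324 | iter pos=0: | extra := 327 | iter pos=1: | extra := 330 | iter turn=4: | extra := 7920 | iter pos=0: | extra := 7923 | iter pos=1: | extra := 7926 | iter turn=5: | extra := 237780 | iter pos=0: | extra := 237783 | iter pos=1: | extra := 237786 | extra := 24 | result -24
calc_v2: total := 6 | count := 8 | (min((count + 6), max(count, 5)) > (count * base)): true | step := 6 | result := 1 | iter idx=-1: | result := 43 | result 37
verdict: not equivalent; witness: base=-1, step=-6


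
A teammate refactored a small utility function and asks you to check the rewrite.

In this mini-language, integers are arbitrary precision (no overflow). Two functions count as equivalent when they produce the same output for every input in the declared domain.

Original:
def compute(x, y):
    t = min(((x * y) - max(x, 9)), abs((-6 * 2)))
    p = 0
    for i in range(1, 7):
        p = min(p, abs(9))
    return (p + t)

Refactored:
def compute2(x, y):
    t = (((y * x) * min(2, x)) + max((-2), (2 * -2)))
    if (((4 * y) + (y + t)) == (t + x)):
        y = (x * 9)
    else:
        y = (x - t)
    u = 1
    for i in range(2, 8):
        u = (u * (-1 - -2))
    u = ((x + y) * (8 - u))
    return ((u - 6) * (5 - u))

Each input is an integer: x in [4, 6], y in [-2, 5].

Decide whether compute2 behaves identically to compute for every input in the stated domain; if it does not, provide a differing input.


Not equivalent: x=4, y=-2 separates them (-17 vs -31152).
compute: t=-17, then p=0, then (i=1), then p=0, then (i=2), then p=0, then (i=3), then p=0, then (i=4), then p=0, then (i=5), then p=0, then (i=6), then p=0, then returns -17
compute2: t=-18, then (((4 * y) + (y + t)) == (t + x)) is false, then y=22, then u=1, then (i=2), then u=1, then (i=3), then u=1, then (i=4), then u=1, then (i=5), then u=1, then (i=6), then u=1, then (i=7), then u=1, then u=182, then returns -31152
verdict: not equivalent; witness: x=4, y=-2


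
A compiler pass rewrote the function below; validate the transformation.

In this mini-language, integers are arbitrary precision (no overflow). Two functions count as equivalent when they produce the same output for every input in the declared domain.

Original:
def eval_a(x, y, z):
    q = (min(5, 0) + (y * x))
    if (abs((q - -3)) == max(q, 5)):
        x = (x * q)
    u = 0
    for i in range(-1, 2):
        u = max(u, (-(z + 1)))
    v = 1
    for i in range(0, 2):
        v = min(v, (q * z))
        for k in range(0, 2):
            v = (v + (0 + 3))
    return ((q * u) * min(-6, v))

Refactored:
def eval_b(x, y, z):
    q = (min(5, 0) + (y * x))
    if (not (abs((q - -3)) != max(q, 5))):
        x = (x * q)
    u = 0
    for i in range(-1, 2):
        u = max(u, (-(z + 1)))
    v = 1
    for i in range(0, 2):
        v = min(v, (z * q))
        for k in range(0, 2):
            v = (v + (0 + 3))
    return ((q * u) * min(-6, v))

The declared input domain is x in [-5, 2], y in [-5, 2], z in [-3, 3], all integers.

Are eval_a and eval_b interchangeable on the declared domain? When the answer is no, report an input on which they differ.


Comparing the listings, the differences include: boolean connective usage differs, comparison usage differs.
As a probe, take x=-1, y=-4, z=-2: eval_a runs q=4, then (abs((q - -3)) == max(q, 5)) is false, then u=0, then (i=-1), then u=1, then (i=0), then u=1, then (i=1), then u=1, then v=1, then (i=0), then v=-8, then (k=0), then v=-5, then (k=1), then v=-2, then (i=1), then v=-8, then (k=0), then v=-5, then (k=1), then v=-2, then returns -24; eval_b runs q=4, then (not (abs((q - -3)) != max(q, 5))) is false, then u=0, then (i=-1), then u=1, then (i=0), then u=1, then (i=1), then u=1, then v=1, then (i=0), then v=-8, then (k=0), then v=-5, then (k=1), then v=-2, then (i=1), then v=-8, then (k=0), then v=-5, then (k=1), then v=-2, then returns -24; both end at -24.
Every one of the 448 inputs gives matching results.
verdict: equivalent


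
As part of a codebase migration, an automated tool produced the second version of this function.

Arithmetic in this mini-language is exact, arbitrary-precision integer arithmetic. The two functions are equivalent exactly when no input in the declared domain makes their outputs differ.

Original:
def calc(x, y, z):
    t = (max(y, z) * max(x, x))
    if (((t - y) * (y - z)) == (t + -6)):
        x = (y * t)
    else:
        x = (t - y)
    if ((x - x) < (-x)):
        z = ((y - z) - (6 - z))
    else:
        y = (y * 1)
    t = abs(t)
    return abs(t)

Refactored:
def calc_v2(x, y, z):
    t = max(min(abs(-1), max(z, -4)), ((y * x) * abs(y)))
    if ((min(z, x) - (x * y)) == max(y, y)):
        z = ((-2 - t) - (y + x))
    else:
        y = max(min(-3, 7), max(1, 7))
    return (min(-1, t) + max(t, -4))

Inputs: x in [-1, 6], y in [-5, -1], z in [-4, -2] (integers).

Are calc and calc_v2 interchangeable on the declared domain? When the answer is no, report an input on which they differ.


Input x=-1, y=-5, z=-4: 4 from calc versus 24 from calc_v2.
verdict: not equivalent; witness: x=-1, y=-5, z=-4


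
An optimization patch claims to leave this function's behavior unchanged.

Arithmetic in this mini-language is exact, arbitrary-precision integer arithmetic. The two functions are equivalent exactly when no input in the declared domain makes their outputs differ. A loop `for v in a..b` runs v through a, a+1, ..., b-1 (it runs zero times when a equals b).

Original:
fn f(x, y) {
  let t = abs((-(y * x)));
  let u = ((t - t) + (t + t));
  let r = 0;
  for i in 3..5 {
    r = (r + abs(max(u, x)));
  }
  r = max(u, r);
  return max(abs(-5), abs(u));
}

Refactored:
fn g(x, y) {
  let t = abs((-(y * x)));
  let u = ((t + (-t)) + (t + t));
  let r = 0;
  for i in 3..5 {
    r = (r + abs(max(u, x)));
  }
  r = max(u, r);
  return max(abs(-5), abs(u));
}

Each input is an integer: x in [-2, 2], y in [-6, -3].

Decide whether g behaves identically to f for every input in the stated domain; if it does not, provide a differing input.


Equivalent — the differences include arithmetic usage differs, yet no declared input distinguishes the two.
One worked example (x=2, y=-5) — f: t = 10; u = 20; r = 0; [i=3]; r = 20; [i=4]; r = 40; r = 40; return 20; g: t = 10; u = 20; r = 0; [i=3]; r = 20; [i=4]; r = 40; r = 40; return 20; agreement on 20.
Every one of the 20 inputs gives matching results.
verdict: equivalent


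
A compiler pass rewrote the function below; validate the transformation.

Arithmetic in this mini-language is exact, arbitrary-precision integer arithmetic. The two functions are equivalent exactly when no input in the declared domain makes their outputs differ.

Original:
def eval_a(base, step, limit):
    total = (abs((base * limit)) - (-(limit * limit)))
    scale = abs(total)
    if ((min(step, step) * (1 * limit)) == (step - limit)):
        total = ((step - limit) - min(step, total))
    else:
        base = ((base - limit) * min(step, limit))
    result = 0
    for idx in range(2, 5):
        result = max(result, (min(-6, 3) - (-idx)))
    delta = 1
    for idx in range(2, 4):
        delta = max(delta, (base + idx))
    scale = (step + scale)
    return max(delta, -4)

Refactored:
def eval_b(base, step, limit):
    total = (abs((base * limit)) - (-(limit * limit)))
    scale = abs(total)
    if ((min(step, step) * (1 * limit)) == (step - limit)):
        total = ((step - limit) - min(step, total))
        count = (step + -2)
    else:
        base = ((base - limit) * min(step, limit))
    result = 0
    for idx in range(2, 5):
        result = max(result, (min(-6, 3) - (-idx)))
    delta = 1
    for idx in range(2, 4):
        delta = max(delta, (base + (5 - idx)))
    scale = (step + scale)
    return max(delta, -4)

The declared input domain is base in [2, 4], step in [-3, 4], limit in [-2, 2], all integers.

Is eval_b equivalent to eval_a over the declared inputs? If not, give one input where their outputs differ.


The two versions differ — the changes include local variable names differ, plus arithmetic usage differs, plus constant usage differs, plus statement counts differ.
One worked example (base=4, step=1, limit=-2) — eval_a: total=12, then scale=12, then ((min(step, step) * (1 * limit)) == (step - limit)) is false, then base=-12, then result=0, then (idx=2), then result=0, then (idx=3), then result=0, then (idx=4), then result=0, then delta=1, then (idx=2), then delta=1, then (idx=3), then delta=1, then scale=13, then returns 1; eval_b: total=12, then scale=12, then ((min(step, step) * (1 * limit)) == (step - limit)) is false, then base=-12, then result=0, then (idx=2), then result=0, then (idx=3), then result=0, then (idx=4), then result=0, then delta=1, then (idx=2), then delta=1, then (idx=3), then delta=1, then scale=13, then returns 1; agreement on 1.
An exhaustive pass over the 120 declared inputs shows identical outputs.
verdict: equivalent


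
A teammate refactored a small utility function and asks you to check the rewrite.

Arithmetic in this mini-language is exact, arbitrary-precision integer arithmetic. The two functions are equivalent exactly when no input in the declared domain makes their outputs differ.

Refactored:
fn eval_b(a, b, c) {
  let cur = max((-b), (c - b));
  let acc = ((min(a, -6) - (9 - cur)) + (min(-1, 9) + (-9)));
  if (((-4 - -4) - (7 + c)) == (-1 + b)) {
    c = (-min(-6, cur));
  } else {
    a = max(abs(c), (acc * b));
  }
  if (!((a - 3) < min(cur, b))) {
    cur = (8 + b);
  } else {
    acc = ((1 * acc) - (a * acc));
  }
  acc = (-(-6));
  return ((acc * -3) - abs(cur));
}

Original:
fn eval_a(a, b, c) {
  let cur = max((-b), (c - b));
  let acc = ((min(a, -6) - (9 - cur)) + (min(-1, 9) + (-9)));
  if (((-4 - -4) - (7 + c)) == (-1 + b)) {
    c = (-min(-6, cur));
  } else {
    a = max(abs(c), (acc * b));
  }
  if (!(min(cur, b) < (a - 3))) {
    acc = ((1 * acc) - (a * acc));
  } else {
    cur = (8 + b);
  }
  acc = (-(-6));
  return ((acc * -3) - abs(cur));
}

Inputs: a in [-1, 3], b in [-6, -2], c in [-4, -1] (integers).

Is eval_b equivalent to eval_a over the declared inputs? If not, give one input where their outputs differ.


Take a=0, b=-3, c=-3.
eval_a: cur = 3; acc = -22; (((-4 - -4) - (7 + c)) == (-1 + b)) -> true; c = 6; (!(min(cur, b) < (a - 3))) -> true; acc = -22; acc = 6; return -21
eval_b: cur = 3; acc = -22; (((-4 - -4) - (7 + c)) == (-1 + b)) -> true; c = 6; (!((a - 3) < min(cur, b))) -> true; cur = 5; acc = 6; return -23
-21 != -23, so the rewrite changes behavior.
verdict: not equivalent; witness: a=0, b=-3, c=-3


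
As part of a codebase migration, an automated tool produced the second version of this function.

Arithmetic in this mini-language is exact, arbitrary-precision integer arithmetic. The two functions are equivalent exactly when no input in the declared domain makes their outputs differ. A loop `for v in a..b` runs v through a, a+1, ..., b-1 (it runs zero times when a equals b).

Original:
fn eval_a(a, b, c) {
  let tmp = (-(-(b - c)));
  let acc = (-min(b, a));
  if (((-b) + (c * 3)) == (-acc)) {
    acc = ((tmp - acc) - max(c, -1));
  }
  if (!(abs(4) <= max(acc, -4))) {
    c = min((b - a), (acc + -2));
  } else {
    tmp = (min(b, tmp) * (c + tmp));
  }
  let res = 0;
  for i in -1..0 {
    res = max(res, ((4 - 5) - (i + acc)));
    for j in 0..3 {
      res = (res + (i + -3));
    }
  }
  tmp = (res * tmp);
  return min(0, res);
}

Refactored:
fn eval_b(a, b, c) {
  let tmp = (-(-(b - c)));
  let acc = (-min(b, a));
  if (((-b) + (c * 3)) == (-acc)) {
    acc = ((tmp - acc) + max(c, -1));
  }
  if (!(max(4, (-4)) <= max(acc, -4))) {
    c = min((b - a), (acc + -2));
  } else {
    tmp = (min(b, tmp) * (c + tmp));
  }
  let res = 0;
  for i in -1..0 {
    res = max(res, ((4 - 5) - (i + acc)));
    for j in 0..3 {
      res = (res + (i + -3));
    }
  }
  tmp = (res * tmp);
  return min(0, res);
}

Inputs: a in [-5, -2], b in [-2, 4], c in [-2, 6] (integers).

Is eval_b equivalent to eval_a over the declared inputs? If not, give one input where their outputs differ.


These are not equivalent — on a=-5, b=-1, c=-2 the outputs split (-9 vs -7).
eval_a: tmp := 1 | acc := 5 | (((-b) + (c * 3)) == (-acc)): true | acc := -3 | (!(abs(4) <= max(acc, -4))): true | c := -5 | res := 0 | iter i=-1: | res := 3 | iter j=0: | res := -1 | iter j=1: | res := -5 | iter j=2: | res := -9 | tmp := -9 | result -9
eval_b: tmp := 1 | acc := 5 | (((-b) + (c * 3)) == (-acc)): true | acc := -5 | (!(max(4, (-4)) <= max(acc, -4))): true | c := -7 | res := 0 | iter i=-1: | res := 5 | iter j=0: | res := 1 | iter j=1: | res := -3 | iter j=2: | res := -7 | tmp := -7 | result -7
verdict: not equivalent; witness: a=-5, b=-1, c=-2


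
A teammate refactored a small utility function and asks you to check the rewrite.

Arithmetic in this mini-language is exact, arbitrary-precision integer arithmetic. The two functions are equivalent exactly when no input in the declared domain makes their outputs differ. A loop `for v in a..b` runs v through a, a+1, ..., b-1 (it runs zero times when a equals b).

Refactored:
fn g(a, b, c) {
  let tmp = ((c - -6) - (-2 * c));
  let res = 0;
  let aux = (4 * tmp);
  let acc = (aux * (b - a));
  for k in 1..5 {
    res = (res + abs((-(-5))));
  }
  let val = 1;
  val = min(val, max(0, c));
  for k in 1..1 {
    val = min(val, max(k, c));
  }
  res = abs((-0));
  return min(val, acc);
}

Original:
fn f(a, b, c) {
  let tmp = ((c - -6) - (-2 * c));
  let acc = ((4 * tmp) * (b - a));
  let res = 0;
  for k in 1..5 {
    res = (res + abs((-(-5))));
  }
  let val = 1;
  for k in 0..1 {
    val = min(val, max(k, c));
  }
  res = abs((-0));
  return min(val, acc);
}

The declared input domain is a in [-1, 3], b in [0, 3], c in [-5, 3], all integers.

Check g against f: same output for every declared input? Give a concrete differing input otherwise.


This is a faithful refactor — loop structure differs, constant usage differs, statement counts differ, local variable names differ, min/max/abs usage differs, but the computed results match everywhere.
Spot check at a=2, b=2, c=-2 — f: tmp = 0; acc = 0; res = 0; [k=1]; res = 5; [k=2]; res = 10; [k=3]; res = 15; [k=4]; res = 20; val = 1; [k=0]; val = 0; res = 0; return 0. g: tmp = 0; res = 0; aux = 0; acc = 0; [k=1]; res = 5; [k=2]; res = 10; [k=3]; res = 15; [k=4]; res = 20; val = 1; val = 0; the k loop: no iterations; res = 0; return 0. Both give 0.
Across all 180 domain points the two functions coincide.
verdict: equivalent


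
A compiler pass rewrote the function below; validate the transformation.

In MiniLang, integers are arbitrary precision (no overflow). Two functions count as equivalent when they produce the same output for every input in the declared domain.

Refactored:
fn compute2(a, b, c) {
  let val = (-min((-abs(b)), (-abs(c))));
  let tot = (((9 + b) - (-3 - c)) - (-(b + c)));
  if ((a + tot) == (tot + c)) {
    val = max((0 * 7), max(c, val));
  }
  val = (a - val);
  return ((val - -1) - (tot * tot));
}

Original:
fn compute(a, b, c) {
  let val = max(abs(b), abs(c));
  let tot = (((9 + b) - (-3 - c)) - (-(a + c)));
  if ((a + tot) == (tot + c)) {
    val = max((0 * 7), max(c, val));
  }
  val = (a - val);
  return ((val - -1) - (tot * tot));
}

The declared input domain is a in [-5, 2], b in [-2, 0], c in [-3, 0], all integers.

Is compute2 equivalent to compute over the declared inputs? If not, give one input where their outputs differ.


The rewrite breaks on a=-5, b=-2, c=-3, where the results are -8 and -11.
compute: val = 3; tot = -1; ((a + tot) == (tot + c)) -> false; val = -8; return -8
compute2: val = 3; tot = 2; ((a + tot) == (tot + c)) -> false; val = -8; return -11
verdict: not equivalent; witness: a=-5, b=-2, c=-3


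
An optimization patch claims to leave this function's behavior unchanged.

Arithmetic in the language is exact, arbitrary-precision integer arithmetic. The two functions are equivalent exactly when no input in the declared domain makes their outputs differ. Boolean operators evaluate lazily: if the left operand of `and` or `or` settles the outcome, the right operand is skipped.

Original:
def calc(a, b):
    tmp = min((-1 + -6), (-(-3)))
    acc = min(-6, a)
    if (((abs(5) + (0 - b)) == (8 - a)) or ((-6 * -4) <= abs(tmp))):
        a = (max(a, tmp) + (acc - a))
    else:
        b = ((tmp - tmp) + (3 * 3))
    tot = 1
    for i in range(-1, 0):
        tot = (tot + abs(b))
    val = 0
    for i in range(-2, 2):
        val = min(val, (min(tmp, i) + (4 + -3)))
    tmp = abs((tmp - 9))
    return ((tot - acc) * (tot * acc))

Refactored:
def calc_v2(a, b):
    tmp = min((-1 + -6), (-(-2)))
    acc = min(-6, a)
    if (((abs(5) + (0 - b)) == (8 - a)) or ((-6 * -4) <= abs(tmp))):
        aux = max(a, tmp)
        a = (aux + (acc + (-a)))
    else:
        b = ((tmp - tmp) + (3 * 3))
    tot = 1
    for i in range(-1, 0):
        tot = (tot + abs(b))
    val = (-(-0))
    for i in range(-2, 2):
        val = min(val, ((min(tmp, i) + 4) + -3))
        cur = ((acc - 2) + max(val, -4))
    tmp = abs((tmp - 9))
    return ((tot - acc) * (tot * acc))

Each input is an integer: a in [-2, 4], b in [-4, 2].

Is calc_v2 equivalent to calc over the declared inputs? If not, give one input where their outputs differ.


The one real change (`-3` became `-2`) has no effect anywhere in the declared ranges.
As a probe, take a=-2, b=-3: calc runs tmp becomes -7; next acc becomes -6; next (((abs(5) + (0 - b)) == (8 - a)) or ((-6 * -4) <= abs(tmp))) evaluates to false; next b becomes 9; next tot becomes 1; next at i=-1:; next tot becomes 10; next val becomes 0; next at i=-2:; next val becomes -6; next at i=-1:; next val becomes -6; next at i=0:; next val becomes -6; next at i=1:; next val becomes -6; next tmp becomes 16; next final value -960; calc_v2 runs tmp becomes -7; next acc becomes -6; next (((abs(5) + (0 - b)) == (8 - a)) or ((-6 * -4) <= abs(tmp))) evaluates to false; next b becomes 9; next tot becomes 1; next at i=-1:; next tot becomes 10; next val becomes 0; next at i=-2:; next val becomes -6; next cur becomes -12; next at i=-1:; next val becomes -6; next cur becomes -12; next at i=0:; next val becomes -6; next cur becomes -12; next at i=1:; next val becomes -6; next cur becomes -12; next tmp becomes 16; next final value -960; both end at -960.
Every one of the 49 inputs gives matching results.
verdict: equivalent


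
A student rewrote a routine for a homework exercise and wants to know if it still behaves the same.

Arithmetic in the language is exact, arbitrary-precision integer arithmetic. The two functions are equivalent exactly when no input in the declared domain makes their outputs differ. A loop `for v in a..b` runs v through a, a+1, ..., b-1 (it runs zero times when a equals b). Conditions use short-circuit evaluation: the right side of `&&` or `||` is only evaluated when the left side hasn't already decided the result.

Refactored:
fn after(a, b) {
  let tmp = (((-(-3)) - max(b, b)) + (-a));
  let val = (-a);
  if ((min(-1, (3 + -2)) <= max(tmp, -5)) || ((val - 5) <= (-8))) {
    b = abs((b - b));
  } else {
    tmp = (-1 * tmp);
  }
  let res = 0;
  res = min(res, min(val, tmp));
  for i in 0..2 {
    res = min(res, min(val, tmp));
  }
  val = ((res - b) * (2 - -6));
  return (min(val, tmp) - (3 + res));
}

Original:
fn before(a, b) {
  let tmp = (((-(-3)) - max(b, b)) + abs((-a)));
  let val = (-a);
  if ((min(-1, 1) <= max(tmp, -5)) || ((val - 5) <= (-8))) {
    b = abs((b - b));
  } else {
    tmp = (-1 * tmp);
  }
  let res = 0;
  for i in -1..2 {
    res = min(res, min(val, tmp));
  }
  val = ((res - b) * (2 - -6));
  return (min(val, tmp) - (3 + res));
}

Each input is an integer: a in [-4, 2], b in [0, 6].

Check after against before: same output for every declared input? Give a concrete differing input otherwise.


Try a=1, b=4.
before: tmp becomes 0; next val becomes -1; next ((min(-1, 1) <= max(tmp, -5)) || ((val - 5) <= (-8))) evaluates to true; next b becomes 0; next res becomes 0; next at i=-1:; next res becomes -1; next at i=0:; next res becomes -1; next at i=1:; next res becomes -1; next val becomes -8; next final value -10
after: tmp becomes -2; next val becomes -1; next ((min(-1, (3 + -2)) <= max(tmp, -5)) || ((val - 5) <= (-8))) evaluates to false; next tmp becomes 2; next res becomes 0; next res becomes -1; next at i=0:; next res becomes -1; next at i=1:; next res becomes -1; next val becomes -40; next final value -42
-10 != -42, so the rewrite changes behavior.
verdict: not equivalent; witness: a=1, b=4
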